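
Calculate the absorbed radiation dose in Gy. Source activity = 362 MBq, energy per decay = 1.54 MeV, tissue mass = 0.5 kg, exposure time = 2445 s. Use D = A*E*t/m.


A = 362 MBq = 3.6200e+08 Bq
E = 1.54 MeV = 2.46708e-13 J
D = A*E*t/m = 3.6200e+08*2.46708e-13*2445/0.5
D = 0.4367 Gy


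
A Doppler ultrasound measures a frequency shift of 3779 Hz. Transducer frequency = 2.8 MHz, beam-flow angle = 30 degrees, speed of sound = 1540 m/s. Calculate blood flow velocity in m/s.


v = fd * c / (2 * f0 * cos(theta))
v = 3779 * 1540 / (2 * 2.8000e+06 * cos(30))
v = 1.2 m/s


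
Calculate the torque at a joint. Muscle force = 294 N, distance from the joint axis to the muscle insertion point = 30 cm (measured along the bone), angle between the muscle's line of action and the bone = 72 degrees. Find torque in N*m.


Torque = F * d * sin(theta)   (moment arm = d*sin(theta))
d = 30 cm = 0.3 m
Torque = 294 * 0.3 * sin(72)
Torque = 83.88 N*m


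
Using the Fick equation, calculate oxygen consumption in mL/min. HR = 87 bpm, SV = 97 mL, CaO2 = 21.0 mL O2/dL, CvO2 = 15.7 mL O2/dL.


CO = HR*SV = 87*97/1000 = 8.439 L/min
a-v O2 diff = 21.0 - 15.7 = 5.3 mL/dL
VO2 = CO * (CaO2-CvO2) * 10 dL/L
VO2 = 8.439 * 5.3 * 10
VO2 = 447.3 mL/min


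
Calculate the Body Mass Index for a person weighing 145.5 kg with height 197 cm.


BMI = weight / height^2
height = 197 cm = 1.97 m
BMI = 145.5 / 1.97^2
BMI = 37.49 kg/m^2


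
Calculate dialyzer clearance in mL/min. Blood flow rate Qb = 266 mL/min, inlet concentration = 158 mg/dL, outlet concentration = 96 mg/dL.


K = Qb * (Cb_in - Cb_out) / Cb_in
K = 266 * (158 - 96) / 158
K = 104.4 mL/min


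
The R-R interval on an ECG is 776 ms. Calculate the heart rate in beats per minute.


HR = 60 / RR_interval(s)
RR = 776 ms = 0.776 s
HR = 60 / 0.776 = 77.32 bpm


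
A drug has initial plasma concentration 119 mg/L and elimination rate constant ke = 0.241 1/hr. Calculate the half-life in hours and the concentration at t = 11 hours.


t_half = ln(2) / ke = 0.693147 / 0.241 = 2.876 hr
C(t) = C0 * exp(-ke*t) = 119 * exp(-0.241*11)
C(11) = 8.399 mg/L


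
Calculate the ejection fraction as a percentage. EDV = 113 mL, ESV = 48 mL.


SV = EDV - ESV = 113 - 48 = 65 mL
EF = SV/EDV * 100 = 65/113 * 100
EF = 57.52%


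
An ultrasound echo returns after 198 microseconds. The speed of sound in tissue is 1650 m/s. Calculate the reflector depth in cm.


depth = c * t / 2
t = 198 us = 1.9800e-04 s
depth = 1650 * 1.9800e-04 / 2
depth = 0.16335 m = 16.335 cm


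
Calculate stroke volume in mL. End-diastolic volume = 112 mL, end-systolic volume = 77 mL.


SV = EDV - ESV
SV = 112 - 77
SV = 35 mL


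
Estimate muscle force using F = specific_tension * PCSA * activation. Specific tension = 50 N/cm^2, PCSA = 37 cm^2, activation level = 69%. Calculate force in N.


F = sigma * PCSA * activation
F = 50 * 37 * 0.69
F = 1276 N


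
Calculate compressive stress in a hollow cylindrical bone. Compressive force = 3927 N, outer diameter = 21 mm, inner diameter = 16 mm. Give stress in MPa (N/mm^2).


A = pi*(r_o^2 - r_i^2)
r_o = 10.5 mm, r_i = 8 mm
A = 145.299 mm^2
sigma = F/A = 3927 / 145.299
sigma = 27.03 MPa


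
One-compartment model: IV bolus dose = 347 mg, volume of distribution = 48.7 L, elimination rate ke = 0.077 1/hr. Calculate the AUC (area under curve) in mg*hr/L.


C0 = Dose/Vd = 347/48.7 = 7.12526 mg/L
AUC = C0/ke = 7.12526/0.077
AUC = 92.54 mg*hr/L


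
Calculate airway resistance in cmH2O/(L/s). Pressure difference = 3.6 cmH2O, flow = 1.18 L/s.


R = dP / flow
R = 3.6 / 1.18
R = 3.051 cmH2O/(L/s)


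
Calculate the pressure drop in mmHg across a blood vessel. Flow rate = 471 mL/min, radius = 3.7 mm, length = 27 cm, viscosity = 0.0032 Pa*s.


dP = 8*mu*L*Q / (pi*r^4)
Q = 471 mL/min = 7.85e-06 m^3/s
dP = 92.1545 Pa = 92.1545 / 133.322 mmHg = 0.6912 mmHg


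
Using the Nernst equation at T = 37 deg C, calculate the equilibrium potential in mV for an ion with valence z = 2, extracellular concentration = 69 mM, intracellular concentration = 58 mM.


E = (RT/(zF)) * ln(C_out/C_in)
T = 37 + 273.15 = 310.15 K
E = (8.314 * 310.15 / (2 * 96485)) * ln(69/58)
E = 2.321 mV


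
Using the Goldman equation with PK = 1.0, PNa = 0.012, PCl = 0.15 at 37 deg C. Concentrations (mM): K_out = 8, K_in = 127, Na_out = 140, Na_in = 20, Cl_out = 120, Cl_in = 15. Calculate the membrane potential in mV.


Vm = (RT/F)*ln((PK*Ko + PNa*Nao + PCl*Cli)/(PK*Ki + PNa*Nai + PCl*Clo))
Numer = 11.93, Denom = 145.24
Vm = -66.8 mV


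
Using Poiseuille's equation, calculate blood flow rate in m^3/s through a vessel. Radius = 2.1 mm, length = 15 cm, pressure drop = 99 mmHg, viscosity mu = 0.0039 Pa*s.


Q = pi*r^4*dP / (8*mu*L)
r = 0.0021 m, L = 0.15 m
dP = 99 mmHg = 13198.878 Pa
Q = 1.7231e-04 m^3/s


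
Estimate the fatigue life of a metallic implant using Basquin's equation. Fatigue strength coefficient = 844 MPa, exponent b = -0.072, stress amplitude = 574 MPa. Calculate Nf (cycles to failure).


sigma_a = sigma_f' * (2Nf)^b
2Nf = (sigma_a/sigma_f')^(1/b)
2Nf = (574/844)^(1/-0.072)
2Nf = 211.55552
Nf = 105.8


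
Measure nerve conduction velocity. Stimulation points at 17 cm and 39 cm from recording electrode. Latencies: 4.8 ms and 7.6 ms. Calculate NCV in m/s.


Distance = (39 - 17) / 100 = 0.22 m
dt = (7.6 - 4.8) / 1000 = 0.0028 s
NCV = dist / dt = 78.57 m/s


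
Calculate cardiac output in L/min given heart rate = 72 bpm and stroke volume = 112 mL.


CO = HR * SV
CO = 72 * 112 / 1000
CO = 8.064 L/min


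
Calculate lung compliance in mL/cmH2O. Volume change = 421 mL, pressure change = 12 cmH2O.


C = dV / dP
C = 421 / 12
C = 35.08 mL/cmH2O


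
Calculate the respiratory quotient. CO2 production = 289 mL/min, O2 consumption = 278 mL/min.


RQ = VCO2 / VO2
RQ = 289 / 278
RQ = 1.04


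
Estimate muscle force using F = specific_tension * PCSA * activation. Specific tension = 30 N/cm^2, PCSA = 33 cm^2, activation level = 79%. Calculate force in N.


F = sigma * PCSA * activation
F = 30 * 33 * 0.79
F = 782.1 N


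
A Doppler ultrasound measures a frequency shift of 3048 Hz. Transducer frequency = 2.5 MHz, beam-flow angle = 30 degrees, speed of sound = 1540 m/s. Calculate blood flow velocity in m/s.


v = fd * c / (2 * f0 * cos(theta))
v = 3048 * 1540 / (2 * 2.5000e+06 * cos(30))
v = 1.084 m/s


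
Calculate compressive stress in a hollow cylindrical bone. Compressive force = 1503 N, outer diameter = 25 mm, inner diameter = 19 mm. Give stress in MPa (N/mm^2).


A = pi*(r_o^2 - r_i^2)
r_o = 12.5 mm, r_i = 9.5 mm
A = 207.345 mm^2
sigma = F/A = 1503 / 207.345
sigma = 7.249 MPa


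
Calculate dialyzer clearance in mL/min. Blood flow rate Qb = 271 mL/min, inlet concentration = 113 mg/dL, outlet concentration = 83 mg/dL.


K = Qb * (Cb_in - Cb_out) / Cb_in
K = 271 * (113 - 83) / 113
K = 71.95 mL/min


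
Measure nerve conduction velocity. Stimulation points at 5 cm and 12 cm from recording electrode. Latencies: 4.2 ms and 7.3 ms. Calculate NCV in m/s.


Distance = (12 - 5) / 100 = 0.07 m
dt = (7.3 - 4.2) / 1000 = 0.0031 s
NCV = dist / dt = 22.58 m/s


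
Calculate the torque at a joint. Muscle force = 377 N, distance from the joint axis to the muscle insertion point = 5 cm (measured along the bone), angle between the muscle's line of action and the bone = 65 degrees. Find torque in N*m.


Torque = F * d * sin(theta)   (moment arm = d*sin(theta))
d = 5 cm = 0.05 m
Torque = 377 * 0.05 * sin(65)
Torque = 17.08 N*m


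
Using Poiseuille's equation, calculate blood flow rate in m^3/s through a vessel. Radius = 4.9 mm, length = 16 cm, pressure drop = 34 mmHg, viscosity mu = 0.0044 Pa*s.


Q = pi*r^4*dP / (8*mu*L)
r = 0.0049 m, L = 0.16 m
dP = 34 mmHg = 4532.948 Pa
Q = 0.001458 m^3/s


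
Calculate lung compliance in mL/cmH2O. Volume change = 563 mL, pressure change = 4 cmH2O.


C = dV / dP
C = 563 / 4
C = 140.8 mL/cmH2O


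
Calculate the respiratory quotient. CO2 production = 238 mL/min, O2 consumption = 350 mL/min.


RQ = VCO2 / VO2
RQ = 238 / 350
RQ = 0.68


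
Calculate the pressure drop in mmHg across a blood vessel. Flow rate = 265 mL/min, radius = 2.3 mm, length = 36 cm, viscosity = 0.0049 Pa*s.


dP = 8*mu*L*Q / (pi*r^4)
Q = 265 mL/min = 4.41667e-06 m^3/s
dP = 708.961 Pa = 708.961 / 133.322 mmHg = 5.318 mmHg


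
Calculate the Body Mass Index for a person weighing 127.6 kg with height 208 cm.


BMI = weight / height^2
height = 208 cm = 2.08 m
BMI = 127.6 / 2.08^2
BMI = 29.49 kg/m^2


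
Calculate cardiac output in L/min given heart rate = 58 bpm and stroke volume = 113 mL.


CO = HR * SV
CO = 58 * 113 / 1000
CO = 6.554 L/min


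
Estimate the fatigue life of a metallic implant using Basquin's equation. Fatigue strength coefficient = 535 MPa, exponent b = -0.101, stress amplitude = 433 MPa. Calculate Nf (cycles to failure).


sigma_a = sigma_f' * (2Nf)^b
2Nf = (sigma_a/sigma_f')^(1/b)
2Nf = (433/535)^(1/-0.101)
2Nf = 8.1201345
Nf = 4.06


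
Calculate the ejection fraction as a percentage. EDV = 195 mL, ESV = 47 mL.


SV = EDV - ESV = 195 - 47 = 148 mL
EF = SV/EDV * 100 = 148/195 * 100
EF = 75.9%


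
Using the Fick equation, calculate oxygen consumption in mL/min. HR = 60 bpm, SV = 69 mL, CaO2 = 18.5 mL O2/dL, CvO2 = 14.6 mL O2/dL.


CO = HR*SV = 60*69/1000 = 4.14 L/min
a-v O2 diff = 18.5 - 14.6 = 3.9 mL/dL
VO2 = CO * (CaO2-CvO2) * 10 dL/L
VO2 = 4.14 * 3.9 * 10
VO2 = 161.5 mL/min


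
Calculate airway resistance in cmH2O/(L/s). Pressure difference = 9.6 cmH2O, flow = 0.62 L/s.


R = dP / flow
R = 9.6 / 0.62
R = 15.48 cmH2O/(L/s)


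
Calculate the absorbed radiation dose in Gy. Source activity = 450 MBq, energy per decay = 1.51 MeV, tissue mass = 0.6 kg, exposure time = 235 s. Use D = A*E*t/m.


A = 450 MBq = 4.5000e+08 Bq
E = 1.51 MeV = 2.41902e-13 J
D = A*E*t/m = 4.5000e+08*2.41902e-13*235/0.6
D = 0.04264 Gy


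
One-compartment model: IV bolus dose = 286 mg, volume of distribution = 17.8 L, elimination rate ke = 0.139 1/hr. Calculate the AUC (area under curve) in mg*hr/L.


C0 = Dose/Vd = 286/17.8 = 16.0674 mg/L
AUC = C0/ke = 16.0674/0.139
AUC = 115.6 mg*hr/L


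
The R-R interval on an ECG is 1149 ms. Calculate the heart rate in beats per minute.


HR = 60 / RR_interval(s)
RR = 1149 ms = 1.149 s
HR = 60 / 1.149 = 52.22 bpm


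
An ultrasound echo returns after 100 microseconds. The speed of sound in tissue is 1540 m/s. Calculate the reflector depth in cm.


depth = c * t / 2
t = 100 us = 1.0000e-04 s
depth = 1540 * 1.0000e-04 / 2
depth = 0.077 m = 7.7 cm


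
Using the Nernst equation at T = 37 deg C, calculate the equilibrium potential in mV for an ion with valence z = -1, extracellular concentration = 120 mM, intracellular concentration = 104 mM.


E = (RT/(zF)) * ln(C_out/C_in)
T = 37 + 273.15 = 310.15 K
E = (8.314 * 310.15 / (-1 * 96485)) * ln(120/104)
E = -3.824 mV


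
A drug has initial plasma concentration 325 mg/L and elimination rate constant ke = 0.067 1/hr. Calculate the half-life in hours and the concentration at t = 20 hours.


t_half = ln(2) / ke = 0.693147 / 0.067 = 10.35 hr
C(t) = C0 * exp(-ke*t) = 325 * exp(-0.067*20)
C(20) = 85.1 mg/L


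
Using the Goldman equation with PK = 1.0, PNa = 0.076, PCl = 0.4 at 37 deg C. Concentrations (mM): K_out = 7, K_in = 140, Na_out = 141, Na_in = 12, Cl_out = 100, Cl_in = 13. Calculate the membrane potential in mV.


Vm = (RT/F)*ln((PK*Ko + PNa*Nao + PCl*Cli)/(PK*Ki + PNa*Nai + PCl*Clo))
Numer = 22.916, Denom = 180.912
Vm = -55.22 mV


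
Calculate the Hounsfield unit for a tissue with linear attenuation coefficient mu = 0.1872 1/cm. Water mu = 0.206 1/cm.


HU = ((mu_tissue - mu_water) / mu_water) * 1000
HU = ((0.1872 - 0.206) / 0.206) * 1000
HU = -91.26


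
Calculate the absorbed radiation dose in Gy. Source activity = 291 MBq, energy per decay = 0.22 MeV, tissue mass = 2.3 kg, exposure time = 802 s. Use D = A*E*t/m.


A = 291 MBq = 2.9100e+08 Bq
E = 0.22 MeV = 3.5244e-14 J
D = A*E*t/m = 2.9100e+08*3.5244e-14*802/2.3
D = 0.003576 Gy


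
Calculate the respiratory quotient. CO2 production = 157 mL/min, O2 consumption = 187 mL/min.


RQ = VCO2 / VO2
RQ = 157 / 187
RQ = 0.8396


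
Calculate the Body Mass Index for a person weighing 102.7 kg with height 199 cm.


BMI = weight / height^2
height = 199 cm = 1.99 m
BMI = 102.7 / 1.99^2
BMI = 25.93 kg/m^2


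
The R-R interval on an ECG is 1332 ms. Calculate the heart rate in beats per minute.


HR = 60 / RR_interval(s)
RR = 1332 ms = 1.332 s
HR = 60 / 1.332 = 45.05 bpm


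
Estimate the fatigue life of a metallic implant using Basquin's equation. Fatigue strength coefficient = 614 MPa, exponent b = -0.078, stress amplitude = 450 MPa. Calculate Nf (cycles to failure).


sigma_a = sigma_f' * (2Nf)^b
2Nf = (sigma_a/sigma_f')^(1/b)
2Nf = (450/614)^(1/-0.078)
2Nf = 53.728325
Nf = 26.86


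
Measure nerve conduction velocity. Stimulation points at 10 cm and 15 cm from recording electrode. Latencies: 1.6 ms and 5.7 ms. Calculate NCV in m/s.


Distance = (15 - 10) / 100 = 0.05 m
dt = (5.7 - 1.6) / 1000 = 0.0041 s
NCV = dist / dt = 12.2 m/s


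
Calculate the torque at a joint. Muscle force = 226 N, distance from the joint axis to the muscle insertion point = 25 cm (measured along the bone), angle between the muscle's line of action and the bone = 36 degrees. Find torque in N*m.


Torque = F * d * sin(theta)   (moment arm = d*sin(theta))
d = 25 cm = 0.25 m
Torque = 226 * 0.25 * sin(36)
Torque = 33.21 N*m


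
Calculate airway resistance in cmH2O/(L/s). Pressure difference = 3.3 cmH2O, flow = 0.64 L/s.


R = dP / flow
R = 3.3 / 0.64
R = 5.156 cmH2O/(L/s)


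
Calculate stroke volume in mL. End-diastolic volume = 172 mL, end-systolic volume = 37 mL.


SV = EDV - ESV
SV = 172 - 37
SV = 135 mL


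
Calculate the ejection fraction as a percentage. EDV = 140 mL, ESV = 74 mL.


SV = EDV - ESV = 140 - 74 = 66 mL
EF = SV/EDV * 100 = 66/140 * 100
EF = 47.14%


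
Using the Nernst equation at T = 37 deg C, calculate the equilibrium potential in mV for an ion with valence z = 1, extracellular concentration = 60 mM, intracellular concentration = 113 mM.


E = (RT/(zF)) * ln(C_out/C_in)
T = 37 + 273.15 = 310.15 K
E = (8.314 * 310.15 / (1 * 96485)) * ln(60/113)
E = -16.92 mV


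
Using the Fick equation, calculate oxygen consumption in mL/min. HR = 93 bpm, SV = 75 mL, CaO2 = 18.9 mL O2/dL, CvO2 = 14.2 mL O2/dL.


CO = HR*SV = 93*75/1000 = 6.975 L/min
a-v O2 diff = 18.9 - 14.2 = 4.7 mL/dL
VO2 = CO * (CaO2-CvO2) * 10 dL/L
VO2 = 6.975 * 4.7 * 10
VO2 = 327.8 mL/min


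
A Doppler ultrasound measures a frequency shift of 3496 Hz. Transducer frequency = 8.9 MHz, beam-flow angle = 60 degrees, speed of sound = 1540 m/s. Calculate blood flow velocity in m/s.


v = fd * c / (2 * f0 * cos(theta))
v = 3496 * 1540 / (2 * 8.9000e+06 * cos(60))
v = 0.6049 m/s


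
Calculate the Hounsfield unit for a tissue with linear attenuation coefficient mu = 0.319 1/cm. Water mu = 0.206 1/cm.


HU = ((mu_tissue - mu_water) / mu_water) * 1000
HU = ((0.319 - 0.206) / 0.206) * 1000
HU = 548.5


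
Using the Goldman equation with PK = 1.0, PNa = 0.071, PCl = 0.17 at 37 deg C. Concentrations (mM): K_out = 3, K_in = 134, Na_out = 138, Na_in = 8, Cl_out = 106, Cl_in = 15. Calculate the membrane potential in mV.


Vm = (RT/F)*ln((PK*Ko + PNa*Nao + PCl*Cli)/(PK*Ki + PNa*Nai + PCl*Clo))
Numer = 15.348, Denom = 152.588
Vm = -61.38 mV


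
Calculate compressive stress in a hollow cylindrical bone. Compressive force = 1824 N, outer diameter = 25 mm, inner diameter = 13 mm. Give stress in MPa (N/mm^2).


A = pi*(r_o^2 - r_i^2)
r_o = 12.5 mm, r_i = 6.5 mm
A = 358.142 mm^2
sigma = F/A = 1824 / 358.142
sigma = 5.093 MPa


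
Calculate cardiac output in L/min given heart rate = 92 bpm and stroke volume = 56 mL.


CO = HR * SV
CO = 92 * 56 / 1000
CO = 5.152 L/min


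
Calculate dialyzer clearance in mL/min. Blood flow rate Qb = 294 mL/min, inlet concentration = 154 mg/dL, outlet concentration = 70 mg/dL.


K = Qb * (Cb_in - Cb_out) / Cb_in
K = 294 * (154 - 70) / 154
K = 160.4 mL/min


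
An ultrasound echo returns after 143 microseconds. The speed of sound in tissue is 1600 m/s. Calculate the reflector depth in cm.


depth = c * t / 2
t = 143 us = 1.4300e-04 s
depth = 1600 * 1.4300e-04 / 2
depth = 0.1144 m = 11.44 cm


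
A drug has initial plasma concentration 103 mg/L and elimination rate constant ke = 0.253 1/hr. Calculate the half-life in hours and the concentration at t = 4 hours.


t_half = ln(2) / ke = 0.693147 / 0.253 = 2.74 hr
C(t) = C0 * exp(-ke*t) = 103 * exp(-0.253*4)
C(4) = 37.44 mg/L


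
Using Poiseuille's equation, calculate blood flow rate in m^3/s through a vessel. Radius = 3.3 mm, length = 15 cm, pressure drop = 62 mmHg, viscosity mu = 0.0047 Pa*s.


Q = pi*r^4*dP / (8*mu*L)
r = 0.0033 m, L = 0.15 m
dP = 62 mmHg = 8265.964 Pa
Q = 5.4603e-04 m^3/s


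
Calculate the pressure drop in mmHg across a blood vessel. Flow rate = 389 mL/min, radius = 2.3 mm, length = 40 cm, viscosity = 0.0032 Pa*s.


dP = 8*mu*L*Q / (pi*r^4)
Q = 389 mL/min = 6.48333e-06 m^3/s
dP = 755.156 Pa = 755.156 / 133.322 mmHg = 5.664 mmHg


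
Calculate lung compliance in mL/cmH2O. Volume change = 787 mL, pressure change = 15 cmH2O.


C = dV / dP
C = 787 / 15
C = 52.47 mL/cmH2O


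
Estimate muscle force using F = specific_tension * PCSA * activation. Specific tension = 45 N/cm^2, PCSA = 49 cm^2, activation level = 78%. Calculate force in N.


F = sigma * PCSA * activation
F = 45 * 49 * 0.78
F = 1720 N


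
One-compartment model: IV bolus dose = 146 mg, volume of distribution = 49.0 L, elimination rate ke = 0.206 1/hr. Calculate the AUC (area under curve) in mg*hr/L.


C0 = Dose/Vd = 146/49.0 = 2.97959 mg/L
AUC = C0/ke = 2.97959/0.206
AUC = 14.46 mg*hr/L


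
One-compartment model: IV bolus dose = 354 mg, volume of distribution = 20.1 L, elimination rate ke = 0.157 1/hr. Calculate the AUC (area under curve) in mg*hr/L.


C0 = Dose/Vd = 354/20.1 = 17.6119 mg/L
AUC = C0/ke = 17.6119/0.157
AUC = 112.2 mg*hr/L


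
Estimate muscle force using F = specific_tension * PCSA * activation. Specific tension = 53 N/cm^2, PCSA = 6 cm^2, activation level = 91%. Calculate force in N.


F = sigma * PCSA * activation
F = 53 * 6 * 0.91
F = 289.4 N


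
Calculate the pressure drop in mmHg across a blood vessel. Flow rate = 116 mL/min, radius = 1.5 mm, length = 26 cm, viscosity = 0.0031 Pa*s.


dP = 8*mu*L*Q / (pi*r^4)
Q = 116 mL/min = 1.93333e-06 m^3/s
dP = 783.82 Pa = 783.82 / 133.322 mmHg = 5.879 mmHg


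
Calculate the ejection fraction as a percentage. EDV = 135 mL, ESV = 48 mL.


SV = EDV - ESV = 135 - 48 = 87 mL
EF = SV/EDV * 100 = 87/135 * 100
EF = 64.44%


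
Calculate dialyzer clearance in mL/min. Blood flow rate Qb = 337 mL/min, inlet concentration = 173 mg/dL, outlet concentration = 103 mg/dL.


K = Qb * (Cb_in - Cb_out) / Cb_in
K = 337 * (173 - 103) / 173
K = 136.4 mL/min


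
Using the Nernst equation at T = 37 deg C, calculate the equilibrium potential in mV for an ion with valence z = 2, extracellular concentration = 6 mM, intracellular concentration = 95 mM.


E = (RT/(zF)) * ln(C_out/C_in)
T = 37 + 273.15 = 310.15 K
E = (8.314 * 310.15 / (2 * 96485)) * ln(6/95)
E = -36.91 mV


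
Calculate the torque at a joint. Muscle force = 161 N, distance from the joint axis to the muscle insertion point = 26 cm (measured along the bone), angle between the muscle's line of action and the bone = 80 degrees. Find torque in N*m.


Torque = F * d * sin(theta)   (moment arm = d*sin(theta))
d = 26 cm = 0.26 m
Torque = 161 * 0.26 * sin(80)
Torque = 41.22 N*m


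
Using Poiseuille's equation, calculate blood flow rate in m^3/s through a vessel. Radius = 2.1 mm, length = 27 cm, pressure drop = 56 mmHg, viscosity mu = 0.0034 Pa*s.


Q = pi*r^4*dP / (8*mu*L)
r = 0.0021 m, L = 0.27 m
dP = 56 mmHg = 7466.032 Pa
Q = 6.2113e-05 m^3/s


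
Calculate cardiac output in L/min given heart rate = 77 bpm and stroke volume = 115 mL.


CO = HR * SV
CO = 77 * 115 / 1000
CO = 8.855 L/min


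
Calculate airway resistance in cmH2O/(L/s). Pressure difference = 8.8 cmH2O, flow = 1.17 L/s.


R = dP / flow
R = 8.8 / 1.17
R = 7.521 cmH2O/(L/s)


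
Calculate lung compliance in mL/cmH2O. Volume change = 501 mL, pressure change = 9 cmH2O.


C = dV / dP
C = 501 / 9
C = 55.67 mL/cmH2O


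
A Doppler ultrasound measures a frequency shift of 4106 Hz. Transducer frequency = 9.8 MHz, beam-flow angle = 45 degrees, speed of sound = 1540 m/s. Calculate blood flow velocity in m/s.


v = fd * c / (2 * f0 * cos(theta))
v = 4106 * 1540 / (2 * 9.8000e+06 * cos(45))
v = 0.4562 m/s


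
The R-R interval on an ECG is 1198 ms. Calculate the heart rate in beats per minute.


HR = 60 / RR_interval(s)
RR = 1198 ms = 1.198 s
HR = 60 / 1.198 = 50.08 bpm


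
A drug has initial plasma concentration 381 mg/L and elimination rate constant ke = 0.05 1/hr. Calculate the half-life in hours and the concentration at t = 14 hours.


t_half = ln(2) / ke = 0.693147 / 0.05 = 13.86 hr
C(t) = C0 * exp(-ke*t) = 381 * exp(-0.05*14)
C(14) = 189.2 mg/L


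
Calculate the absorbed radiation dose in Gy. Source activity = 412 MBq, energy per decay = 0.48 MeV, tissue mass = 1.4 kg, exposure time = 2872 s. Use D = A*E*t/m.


A = 412 MBq = 4.1200e+08 Bq
E = 0.48 MeV = 7.6896e-14 J
D = A*E*t/m = 4.1200e+08*7.6896e-14*2872/1.4
D = 0.06499 Gy


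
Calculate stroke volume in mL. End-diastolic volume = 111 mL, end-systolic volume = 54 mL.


SV = EDV - ESV
SV = 111 - 54
SV = 57 mL


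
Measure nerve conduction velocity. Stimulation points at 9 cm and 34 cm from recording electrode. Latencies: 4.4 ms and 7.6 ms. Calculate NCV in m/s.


Distance = (34 - 9) / 100 = 0.25 m
dt = (7.6 - 4.4) / 1000 = 0.0032 s
NCV = dist / dt = 78.13 m/s


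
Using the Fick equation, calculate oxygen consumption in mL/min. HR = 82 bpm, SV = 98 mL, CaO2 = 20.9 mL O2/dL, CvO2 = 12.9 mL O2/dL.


CO = HR*SV = 82*98/1000 = 8.036 L/min
a-v O2 diff = 20.9 - 12.9 = 8 mL/dL
VO2 = CO * (CaO2-CvO2) * 10 dL/L
VO2 = 8.036 * 8 * 10
VO2 = 642.9 mL/min


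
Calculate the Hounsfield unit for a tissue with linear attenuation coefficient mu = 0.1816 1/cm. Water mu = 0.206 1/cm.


HU = ((mu_tissue - mu_water) / mu_water) * 1000
HU = ((0.1816 - 0.206) / 0.206) * 1000
HU = -118.4


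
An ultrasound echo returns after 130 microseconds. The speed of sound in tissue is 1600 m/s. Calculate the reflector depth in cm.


depth = c * t / 2
t = 130 us = 1.3000e-04 s
depth = 1600 * 1.3000e-04 / 2
depth = 0.104 m = 10.4 cm


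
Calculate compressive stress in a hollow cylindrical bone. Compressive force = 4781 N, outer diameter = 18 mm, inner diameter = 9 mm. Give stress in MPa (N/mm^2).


A = pi*(r_o^2 - r_i^2)
r_o = 9 mm, r_i = 4.5 mm
A = 190.852 mm^2
sigma = F/A = 4781 / 190.852
sigma = 25.05 MPa


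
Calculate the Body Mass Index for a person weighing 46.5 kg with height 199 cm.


BMI = weight / height^2
height = 199 cm = 1.99 m
BMI = 46.5 / 1.99^2
BMI = 11.74 kg/m^2


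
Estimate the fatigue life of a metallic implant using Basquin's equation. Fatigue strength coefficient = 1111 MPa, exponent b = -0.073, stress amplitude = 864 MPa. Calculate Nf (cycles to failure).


sigma_a = sigma_f' * (2Nf)^b
2Nf = (sigma_a/sigma_f')^(1/b)
2Nf = (864/1111)^(1/-0.073)
2Nf = 31.325264
Nf = 15.66


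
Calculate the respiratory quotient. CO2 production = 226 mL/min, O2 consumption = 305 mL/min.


RQ = VCO2 / VO2
RQ = 226 / 305
RQ = 0.741


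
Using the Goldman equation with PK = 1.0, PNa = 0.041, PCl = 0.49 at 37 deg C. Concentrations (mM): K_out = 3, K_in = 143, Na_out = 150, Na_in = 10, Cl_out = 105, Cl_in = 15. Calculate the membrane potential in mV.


Vm = (RT/F)*ln((PK*Ko + PNa*Nao + PCl*Cli)/(PK*Ki + PNa*Nai + PCl*Clo))
Numer = 16.5, Denom = 194.86
Vm = -65.98 mV


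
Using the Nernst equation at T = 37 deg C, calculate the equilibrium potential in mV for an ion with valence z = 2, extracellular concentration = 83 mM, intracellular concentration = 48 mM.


E = (RT/(zF)) * ln(C_out/C_in)
T = 37 + 273.15 = 310.15 K
E = (8.314 * 310.15 / (2 * 96485)) * ln(83/48)
E = 7.318 mV


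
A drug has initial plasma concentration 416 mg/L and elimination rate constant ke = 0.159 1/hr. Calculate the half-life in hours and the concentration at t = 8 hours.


t_half = ln(2) / ke = 0.693147 / 0.159 = 4.359 hr
C(t) = C0 * exp(-ke*t) = 416 * exp(-0.159*8)
C(8) = 116.6 mg/L


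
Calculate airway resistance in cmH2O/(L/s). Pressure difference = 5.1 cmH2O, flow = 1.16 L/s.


R = dP / flow
R = 5.1 / 1.16
R = 4.397 cmH2O/(L/s)


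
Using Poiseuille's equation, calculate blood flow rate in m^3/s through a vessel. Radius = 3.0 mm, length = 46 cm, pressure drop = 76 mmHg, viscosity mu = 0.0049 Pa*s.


Q = pi*r^4*dP / (8*mu*L)
r = 0.003 m, L = 0.46 m
dP = 76 mmHg = 10132.472 Pa
Q = 1.4299e-04 m^3/s


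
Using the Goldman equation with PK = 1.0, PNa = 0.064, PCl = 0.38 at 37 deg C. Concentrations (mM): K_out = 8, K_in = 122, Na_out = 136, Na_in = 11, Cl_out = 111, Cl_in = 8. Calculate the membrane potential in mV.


Vm = (RT/F)*ln((PK*Ko + PNa*Nao + PCl*Cli)/(PK*Ki + PNa*Nai + PCl*Clo))
Numer = 19.744, Denom = 164.884
Vm = -56.72 mV


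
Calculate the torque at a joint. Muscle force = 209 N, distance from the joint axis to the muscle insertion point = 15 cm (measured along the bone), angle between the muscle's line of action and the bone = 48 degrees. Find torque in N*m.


Torque = F * d * sin(theta)   (moment arm = d*sin(theta))
d = 15 cm = 0.15 m
Torque = 209 * 0.15 * sin(48)
Torque = 23.3 N*m


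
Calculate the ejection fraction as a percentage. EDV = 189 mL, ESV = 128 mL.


SV = EDV - ESV = 189 - 128 = 61 mL
EF = SV/EDV * 100 = 61/189 * 100
EF = 32.28%


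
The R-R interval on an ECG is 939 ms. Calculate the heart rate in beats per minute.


HR = 60 / RR_interval(s)
RR = 939 ms = 0.939 s
HR = 60 / 0.939 = 63.9 bpm


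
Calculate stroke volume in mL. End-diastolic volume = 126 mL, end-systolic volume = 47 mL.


SV = EDV - ESV
SV = 126 - 47
SV = 79 mL


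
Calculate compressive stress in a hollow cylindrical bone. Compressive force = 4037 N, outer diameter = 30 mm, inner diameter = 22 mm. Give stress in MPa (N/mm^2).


A = pi*(r_o^2 - r_i^2)
r_o = 15 mm, r_i = 11 mm
A = 326.726 mm^2
sigma = F/A = 4037 / 326.726
sigma = 12.36 MPa


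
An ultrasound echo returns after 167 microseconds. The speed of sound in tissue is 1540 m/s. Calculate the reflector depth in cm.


depth = c * t / 2
t = 167 us = 1.6700e-04 s
depth = 1540 * 1.6700e-04 / 2
depth = 0.12859 m = 12.859 cm


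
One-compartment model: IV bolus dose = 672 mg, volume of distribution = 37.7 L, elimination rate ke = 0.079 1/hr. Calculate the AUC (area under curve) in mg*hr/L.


C0 = Dose/Vd = 672/37.7 = 17.8249 mg/L
AUC = C0/ke = 17.8249/0.079
AUC = 225.6 mg*hr/L


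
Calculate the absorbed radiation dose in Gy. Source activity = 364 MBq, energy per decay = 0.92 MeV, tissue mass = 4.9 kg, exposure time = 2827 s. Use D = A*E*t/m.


A = 364 MBq = 3.6400e+08 Bq
E = 0.92 MeV = 1.47384e-13 J
D = A*E*t/m = 3.6400e+08*1.47384e-13*2827/4.9
D = 0.03095 Gy


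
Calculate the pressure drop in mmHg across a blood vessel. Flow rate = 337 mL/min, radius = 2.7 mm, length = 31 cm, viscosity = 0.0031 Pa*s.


dP = 8*mu*L*Q / (pi*r^4)
Q = 337 mL/min = 5.61667e-06 m^3/s
dP = 258.635 Pa = 258.635 / 133.322 mmHg = 1.94 mmHg


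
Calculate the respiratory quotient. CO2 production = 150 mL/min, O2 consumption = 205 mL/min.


RQ = VCO2 / VO2
RQ = 150 / 205
RQ = 0.7317


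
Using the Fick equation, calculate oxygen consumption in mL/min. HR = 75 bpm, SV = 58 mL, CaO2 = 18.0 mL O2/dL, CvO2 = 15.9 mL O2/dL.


CO = HR*SV = 75*58/1000 = 4.35 L/min
a-v O2 diff = 18.0 - 15.9 = 2.1 mL/dL
VO2 = CO * (CaO2-CvO2) * 10 dL/L
VO2 = 4.35 * 2.1 * 10
VO2 = 91.35 mL/min


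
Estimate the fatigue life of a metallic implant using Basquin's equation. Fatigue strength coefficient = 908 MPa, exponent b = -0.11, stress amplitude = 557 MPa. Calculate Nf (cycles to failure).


sigma_a = sigma_f' * (2Nf)^b
2Nf = (sigma_a/sigma_f')^(1/b)
2Nf = (557/908)^(1/-0.11)
2Nf = 84.990342
Nf = 42.5


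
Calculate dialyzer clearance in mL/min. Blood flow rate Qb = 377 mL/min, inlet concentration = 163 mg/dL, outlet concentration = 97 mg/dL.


K = Qb * (Cb_in - Cb_out) / Cb_in
K = 377 * (163 - 97) / 163
K = 152.7 mL/min


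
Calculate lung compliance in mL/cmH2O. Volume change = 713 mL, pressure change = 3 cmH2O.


C = dV / dP
C = 713 / 3
C = 237.7 mL/cmH2O


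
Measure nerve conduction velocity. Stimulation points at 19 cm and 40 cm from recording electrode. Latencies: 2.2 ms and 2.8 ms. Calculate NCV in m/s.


Distance = (40 - 19) / 100 = 0.21 m
dt = (2.8 - 2.2) / 1000 = 6.0000e-04 s
NCV = dist / dt = 350 m/s


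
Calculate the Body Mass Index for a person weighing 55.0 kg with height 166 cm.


BMI = weight / height^2
height = 166 cm = 1.66 m
BMI = 55.0 / 1.66^2
BMI = 19.96 kg/m^2


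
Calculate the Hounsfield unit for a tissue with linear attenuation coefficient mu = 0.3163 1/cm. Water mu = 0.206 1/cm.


HU = ((mu_tissue - mu_water) / mu_water) * 1000
HU = ((0.3163 - 0.206) / 0.206) * 1000
HU = 535.4


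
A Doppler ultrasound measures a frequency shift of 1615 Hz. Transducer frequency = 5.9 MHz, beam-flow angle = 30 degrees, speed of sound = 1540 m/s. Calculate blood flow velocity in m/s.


v = fd * c / (2 * f0 * cos(theta))
v = 1615 * 1540 / (2 * 5.9000e+06 * cos(30))
v = 0.2434 m/s


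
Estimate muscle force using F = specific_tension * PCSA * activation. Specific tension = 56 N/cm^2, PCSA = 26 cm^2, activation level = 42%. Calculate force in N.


F = sigma * PCSA * activation
F = 56 * 26 * 0.42
F = 611.5 N


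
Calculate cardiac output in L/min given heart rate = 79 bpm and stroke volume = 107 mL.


CO = HR * SV
CO = 79 * 107 / 1000
CO = 8.453 L/min


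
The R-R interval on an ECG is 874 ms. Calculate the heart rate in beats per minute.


HR = 60 / RR_interval(s)
RR = 874 ms = 0.874 s
HR = 60 / 0.874 = 68.65 bpm


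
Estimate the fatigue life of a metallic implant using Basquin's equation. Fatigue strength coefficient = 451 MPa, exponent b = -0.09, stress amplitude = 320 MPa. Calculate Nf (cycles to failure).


sigma_a = sigma_f' * (2Nf)^b
2Nf = (sigma_a/sigma_f')^(1/b)
2Nf = (320/451)^(1/-0.09)
2Nf = 45.274192
Nf = 22.64


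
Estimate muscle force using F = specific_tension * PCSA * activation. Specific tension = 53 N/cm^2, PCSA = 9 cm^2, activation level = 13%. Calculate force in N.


F = sigma * PCSA * activation
F = 53 * 9 * 0.13
F = 62.01 N


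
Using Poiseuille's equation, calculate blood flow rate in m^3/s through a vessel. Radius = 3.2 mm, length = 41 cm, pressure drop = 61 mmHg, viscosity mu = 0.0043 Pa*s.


Q = pi*r^4*dP / (8*mu*L)
r = 0.0032 m, L = 0.41 m
dP = 61 mmHg = 8132.642 Pa
Q = 1.8995e-04 m^3/s


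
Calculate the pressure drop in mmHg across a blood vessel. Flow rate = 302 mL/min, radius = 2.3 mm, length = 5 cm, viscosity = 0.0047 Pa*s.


dP = 8*mu*L*Q / (pi*r^4)
Q = 302 mL/min = 5.03333e-06 m^3/s
dP = 107.635 Pa = 107.635 / 133.322 mmHg = 0.8073 mmHg


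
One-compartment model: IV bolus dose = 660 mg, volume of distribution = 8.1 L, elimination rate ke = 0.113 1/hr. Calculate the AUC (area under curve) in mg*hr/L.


C0 = Dose/Vd = 660/8.1 = 81.4815 mg/L
AUC = C0/ke = 81.4815/0.113
AUC = 721.1 mg*hr/L


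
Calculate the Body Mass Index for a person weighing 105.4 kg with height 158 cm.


BMI = weight / height^2
height = 158 cm = 1.58 m
BMI = 105.4 / 1.58^2
BMI = 42.22 kg/m^2


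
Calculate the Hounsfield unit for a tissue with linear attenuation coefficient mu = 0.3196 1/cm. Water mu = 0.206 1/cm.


HU = ((mu_tissue - mu_water) / mu_water) * 1000
HU = ((0.3196 - 0.206) / 0.206) * 1000
HU = 551.5


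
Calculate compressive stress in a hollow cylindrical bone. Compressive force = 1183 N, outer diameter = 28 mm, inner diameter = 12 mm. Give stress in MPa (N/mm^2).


A = pi*(r_o^2 - r_i^2)
r_o = 14 mm, r_i = 6 mm
A = 502.655 mm^2
sigma = F/A = 1183 / 502.655
sigma = 2.354 MPa


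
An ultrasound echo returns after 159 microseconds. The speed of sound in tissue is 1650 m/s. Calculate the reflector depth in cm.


depth = c * t / 2
t = 159 us = 1.5900e-04 s
depth = 1650 * 1.5900e-04 / 2
depth = 0.131175 m = 13.1175 cm


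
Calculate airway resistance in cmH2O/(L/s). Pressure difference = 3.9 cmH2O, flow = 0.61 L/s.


R = dP / flow
R = 3.9 / 0.61
R = 6.393 cmH2O/(L/s)


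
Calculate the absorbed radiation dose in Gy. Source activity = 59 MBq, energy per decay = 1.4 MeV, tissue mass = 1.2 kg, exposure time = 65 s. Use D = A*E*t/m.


A = 59 MBq = 5.9000e+07 Bq
E = 1.4 MeV = 2.2428e-13 J
D = A*E*t/m = 5.9000e+07*2.2428e-13*65/1.2
D = 7.1676e-04 Gy


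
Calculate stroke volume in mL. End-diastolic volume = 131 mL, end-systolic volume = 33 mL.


SV = EDV - ESV
SV = 131 - 33
SV = 98 mL


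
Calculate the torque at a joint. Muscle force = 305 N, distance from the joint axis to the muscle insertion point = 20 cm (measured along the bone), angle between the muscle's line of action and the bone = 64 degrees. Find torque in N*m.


Torque = F * d * sin(theta)   (moment arm = d*sin(theta))
d = 20 cm = 0.2 m
Torque = 305 * 0.2 * sin(64)
Torque = 54.83 N*m


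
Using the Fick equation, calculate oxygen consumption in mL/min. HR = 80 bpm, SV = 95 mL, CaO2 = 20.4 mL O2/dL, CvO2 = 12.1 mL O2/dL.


CO = HR*SV = 80*95/1000 = 7.6 L/min
a-v O2 diff = 20.4 - 12.1 = 8.3 mL/dL
VO2 = CO * (CaO2-CvO2) * 10 dL/L
VO2 = 7.6 * 8.3 * 10
VO2 = 630.8 mL/min


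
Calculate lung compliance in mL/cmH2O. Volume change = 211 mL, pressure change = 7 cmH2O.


C = dV / dP
C = 211 / 7
C = 30.14 mL/cmH2O


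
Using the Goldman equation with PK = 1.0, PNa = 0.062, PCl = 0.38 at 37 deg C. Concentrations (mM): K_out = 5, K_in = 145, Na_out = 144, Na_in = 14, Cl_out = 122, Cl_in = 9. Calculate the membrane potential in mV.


Vm = (RT/F)*ln((PK*Ko + PNa*Nao + PCl*Cli)/(PK*Ki + PNa*Nai + PCl*Clo))
Numer = 17.348, Denom = 192.228
Vm = -64.28 mV


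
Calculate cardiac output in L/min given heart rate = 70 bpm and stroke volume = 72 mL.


CO = HR * SV
CO = 70 * 72 / 1000
CO = 5.04 L/min


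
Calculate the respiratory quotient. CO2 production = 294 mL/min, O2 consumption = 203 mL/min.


RQ = VCO2 / VO2
RQ = 294 / 203
RQ = 1.448


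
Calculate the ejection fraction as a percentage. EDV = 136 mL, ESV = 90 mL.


SV = EDV - ESV = 136 - 90 = 46 mL
EF = SV/EDV * 100 = 46/136 * 100
EF = 33.82%


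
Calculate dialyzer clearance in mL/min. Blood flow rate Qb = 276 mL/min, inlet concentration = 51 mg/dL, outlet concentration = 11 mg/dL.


K = Qb * (Cb_in - Cb_out) / Cb_in
K = 276 * (51 - 11) / 51
K = 216.5 mL/min


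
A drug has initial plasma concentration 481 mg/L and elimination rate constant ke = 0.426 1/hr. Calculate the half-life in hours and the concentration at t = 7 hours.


t_half = ln(2) / ke = 0.693147 / 0.426 = 1.627 hr
C(t) = C0 * exp(-ke*t) = 481 * exp(-0.426*7)
C(7) = 24.38 mg/L


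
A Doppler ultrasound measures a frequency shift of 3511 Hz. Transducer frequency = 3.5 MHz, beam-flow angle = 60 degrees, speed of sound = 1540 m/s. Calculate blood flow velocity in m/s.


v = fd * c / (2 * f0 * cos(theta))
v = 3511 * 1540 / (2 * 3.5000e+06 * cos(60))
v = 1.545 m/s


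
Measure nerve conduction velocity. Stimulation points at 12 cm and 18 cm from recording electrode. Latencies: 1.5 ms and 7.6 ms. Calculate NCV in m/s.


Distance = (18 - 12) / 100 = 0.06 m
dt = (7.6 - 1.5) / 1000 = 0.0061 s
NCV = dist / dt = 9.836 m/s


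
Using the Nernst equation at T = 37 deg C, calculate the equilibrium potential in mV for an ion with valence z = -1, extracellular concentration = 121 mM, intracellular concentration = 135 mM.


E = (RT/(zF)) * ln(C_out/C_in)
T = 37 + 273.15 = 310.15 K
E = (8.314 * 310.15 / (-1 * 96485)) * ln(121/135)
E = 2.926 mV


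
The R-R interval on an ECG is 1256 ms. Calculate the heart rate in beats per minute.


HR = 60 / RR_interval(s)
RR = 1256 ms = 1.256 s
HR = 60 / 1.256 = 47.77 bpm


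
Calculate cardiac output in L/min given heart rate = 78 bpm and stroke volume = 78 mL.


CO = HR * SV
CO = 78 * 78 / 1000
CO = 6.084 L/min


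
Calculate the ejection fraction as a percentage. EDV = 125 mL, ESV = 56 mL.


SV = EDV - ESV = 125 - 56 = 69 mL
EF = SV/EDV * 100 = 69/125 * 100
EF = 55.2%


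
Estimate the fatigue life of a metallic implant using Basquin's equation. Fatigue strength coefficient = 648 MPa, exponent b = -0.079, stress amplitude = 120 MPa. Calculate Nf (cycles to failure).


sigma_a = sigma_f' * (2Nf)^b
2Nf = (sigma_a/sigma_f')^(1/b)
2Nf = (120/648)^(1/-0.079)
2Nf = 1.8655508e+09
Nf = 9.3278e+08


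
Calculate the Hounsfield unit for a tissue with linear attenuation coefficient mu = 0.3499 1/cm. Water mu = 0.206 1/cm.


HU = ((mu_tissue - mu_water) / mu_water) * 1000
HU = ((0.3499 - 0.206) / 0.206) * 1000
HU = 698.5


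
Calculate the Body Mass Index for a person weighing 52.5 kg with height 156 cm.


BMI = weight / height^2
height = 156 cm = 1.56 m
BMI = 52.5 / 1.56^2
BMI = 21.57 kg/m^2


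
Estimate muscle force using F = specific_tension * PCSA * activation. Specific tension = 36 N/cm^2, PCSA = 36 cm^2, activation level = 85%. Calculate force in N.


F = sigma * PCSA * activation
F = 36 * 36 * 0.85
F = 1102 N


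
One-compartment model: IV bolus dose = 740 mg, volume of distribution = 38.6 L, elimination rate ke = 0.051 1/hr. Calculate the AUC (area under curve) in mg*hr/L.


C0 = Dose/Vd = 740/38.6 = 19.171 mg/L
AUC = C0/ke = 19.171/0.051
AUC = 375.9 mg*hr/L


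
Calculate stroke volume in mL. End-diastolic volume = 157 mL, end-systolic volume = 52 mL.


SV = EDV - ESV
SV = 157 - 52
SV = 105 mL


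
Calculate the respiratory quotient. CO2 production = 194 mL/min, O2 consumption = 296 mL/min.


RQ = VCO2 / VO2
RQ = 194 / 296
RQ = 0.6554


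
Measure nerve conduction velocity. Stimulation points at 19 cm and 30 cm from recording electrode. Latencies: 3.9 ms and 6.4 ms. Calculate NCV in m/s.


Distance = (30 - 19) / 100 = 0.11 m
dt = (6.4 - 3.9) / 1000 = 0.0025 s
NCV = dist / dt = 44 m/s


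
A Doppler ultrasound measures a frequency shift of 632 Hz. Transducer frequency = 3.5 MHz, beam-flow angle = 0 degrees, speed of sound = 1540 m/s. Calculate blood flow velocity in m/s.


v = fd * c / (2 * f0 * cos(theta))
v = 632 * 1540 / (2 * 3.5000e+06 * cos(0))
v = 0.139 m/s


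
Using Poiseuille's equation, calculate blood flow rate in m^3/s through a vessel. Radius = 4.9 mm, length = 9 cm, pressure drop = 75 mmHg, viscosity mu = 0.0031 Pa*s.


Q = pi*r^4*dP / (8*mu*L)
r = 0.0049 m, L = 0.09 m
dP = 75 mmHg = 9999.15 Pa
Q = 0.008113 m^3/s


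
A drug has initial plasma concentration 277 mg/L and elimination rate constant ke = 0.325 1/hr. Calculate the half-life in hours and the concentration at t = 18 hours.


t_half = ln(2) / ke = 0.693147 / 0.325 = 2.133 hr
C(t) = C0 * exp(-ke*t) = 277 * exp(-0.325*18)
C(18) = 0.7977 mg/L


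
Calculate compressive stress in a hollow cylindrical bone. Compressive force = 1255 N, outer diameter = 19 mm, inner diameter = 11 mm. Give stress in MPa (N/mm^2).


A = pi*(r_o^2 - r_i^2)
r_o = 9.5 mm, r_i = 5.5 mm
A = 188.496 mm^2
sigma = F/A = 1255 / 188.496
sigma = 6.658 MPa


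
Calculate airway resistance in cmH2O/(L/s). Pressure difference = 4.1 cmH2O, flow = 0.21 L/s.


R = dP / flow
R = 4.1 / 0.21
R = 19.52 cmH2O/(L/s)
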